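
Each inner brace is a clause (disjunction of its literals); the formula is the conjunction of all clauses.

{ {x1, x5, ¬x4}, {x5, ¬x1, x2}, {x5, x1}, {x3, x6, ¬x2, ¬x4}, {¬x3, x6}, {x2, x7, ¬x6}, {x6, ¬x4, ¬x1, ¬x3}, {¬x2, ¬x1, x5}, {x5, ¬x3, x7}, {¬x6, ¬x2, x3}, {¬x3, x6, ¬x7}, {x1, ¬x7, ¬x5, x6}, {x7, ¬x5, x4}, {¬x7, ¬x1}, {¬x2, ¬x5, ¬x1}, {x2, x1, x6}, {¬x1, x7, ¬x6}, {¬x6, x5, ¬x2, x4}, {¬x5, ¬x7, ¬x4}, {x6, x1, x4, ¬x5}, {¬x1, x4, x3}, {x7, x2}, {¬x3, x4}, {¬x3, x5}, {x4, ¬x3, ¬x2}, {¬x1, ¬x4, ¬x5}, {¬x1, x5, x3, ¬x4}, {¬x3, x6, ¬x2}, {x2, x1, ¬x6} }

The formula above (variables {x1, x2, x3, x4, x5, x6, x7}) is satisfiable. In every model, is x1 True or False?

False

Suppose x1 = True.
(¬x7) alone gives x7 = False.
(¬x6) alone gives x6 = False.
(¬x3) alone gives x3 = False.
(x4) alone gives x4 = True.
(¬x2) alone gives x2 = False.
Now (x2) is unsatisfied and unit — conflict.
So every satisfying assignment has x1 = False.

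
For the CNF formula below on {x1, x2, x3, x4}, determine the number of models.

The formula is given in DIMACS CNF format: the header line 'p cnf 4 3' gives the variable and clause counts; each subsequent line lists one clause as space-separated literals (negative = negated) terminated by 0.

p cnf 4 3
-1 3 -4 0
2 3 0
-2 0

4

There are 2^4 = 16 truth assignments over (x1, x2, x3, x4).
Check each against the 3 clauses (columns in the order x1, x2, x3, x4):
  F F F F  ✗ fails (x2 ∨ x3)
  F F F T  ✗ fails (x2 ∨ x3)
  F F T F  ✓ satisfies all
  F F T T  ✓ satisfies all
  F T F F  ✗ fails (¬x2)
  F T F T  ✗ fails (¬x2)
  F T T F  ✗ fails (¬x2)
  F T T T  ✗ fails (¬x2)
  T F F F  ✗ fails (x2 ∨ x3)
  T F F T  ✗ fails (¬x1 ∨ x3 ∨ ¬x4)
  T F T F  ✓ satisfies all
  T F T T  ✓ satisfies all
  T T F F  ✗ fails (¬x2)
  T T F T  ✗ fails (¬x1 ∨ x3 ∨ ¬x4)
  T T T F  ✗ fails (¬x2)
  T T T T  ✗ fails (¬x2)
4 of the 16 rows are models.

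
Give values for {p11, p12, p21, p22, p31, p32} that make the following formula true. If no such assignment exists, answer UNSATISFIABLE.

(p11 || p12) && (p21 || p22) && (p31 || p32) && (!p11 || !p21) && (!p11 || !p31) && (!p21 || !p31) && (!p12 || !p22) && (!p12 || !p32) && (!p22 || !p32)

UNSATISFIABLE

Try p11 = true.
Unit clause (!p21) forces p21 = false.
Unit clause (p22) forces p22 = true.
Unit clause (!p31) forces p31 = false.
Unit clause (p32) forces p32 = true.
But (!p32) is also a unit clause — contradiction.
So p11 must be the other value — set p11 = false.
Unit clause (p12) forces p12 = true.
Unit clause (!p22) forces p22 = false.
Unit clause (p21) forces p21 = true.
Unit clause (!p31) forces p31 = false.
Unit clause (p32) forces p32 = true.
But (!p32) is also a unit clause — contradiction.
Both values of p11 lead to a conflict.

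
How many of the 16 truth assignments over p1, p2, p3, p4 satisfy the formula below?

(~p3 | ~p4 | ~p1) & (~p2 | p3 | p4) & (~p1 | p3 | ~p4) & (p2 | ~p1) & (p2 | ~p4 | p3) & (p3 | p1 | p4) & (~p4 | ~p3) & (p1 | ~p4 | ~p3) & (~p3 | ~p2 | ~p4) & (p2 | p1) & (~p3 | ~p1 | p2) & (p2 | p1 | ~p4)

3

There are 2^4 = 16 truth assignments over (p1, p2, p3, p4).
Check each against the 12 clauses (columns in the order p1, p2, p3, p4):
  F F F F  ✗ fails (p3 | p1 | p4)
  F F F T  ✗ fails (p2 | ~p4 | p3)
  F F T F  ✗ fails (p2 | p1)
  F F T T  ✗ fails (~p4 | ~p3)
  F T F F  ✗ fails (~p2 | p3 | p4)
  F T F T  ✓ satisfies all
  F T T F  ✓ satisfies all
  F T T T  ✗ fails (~p4 | ~p3)
  T F F F  ✗ fails (p2 | ~p1)
  T F F T  ✗ fails (~p1 | p3 | ~p4)
  T F T F  ✗ fails (p2 | ~p1)
  T F T T  ✗ fails (~p3 | ~p4 | ~p1)
  T T F F  ✗ fails (~p2 | p3 | p4)
  T T F T  ✗ fails (~p1 | p3 | ~p4)
  T T T F  ✓ satisfies all
  T T T T  ✗ fails (~p3 | ~p4 | ~p1)
3 of the 16 rows are models.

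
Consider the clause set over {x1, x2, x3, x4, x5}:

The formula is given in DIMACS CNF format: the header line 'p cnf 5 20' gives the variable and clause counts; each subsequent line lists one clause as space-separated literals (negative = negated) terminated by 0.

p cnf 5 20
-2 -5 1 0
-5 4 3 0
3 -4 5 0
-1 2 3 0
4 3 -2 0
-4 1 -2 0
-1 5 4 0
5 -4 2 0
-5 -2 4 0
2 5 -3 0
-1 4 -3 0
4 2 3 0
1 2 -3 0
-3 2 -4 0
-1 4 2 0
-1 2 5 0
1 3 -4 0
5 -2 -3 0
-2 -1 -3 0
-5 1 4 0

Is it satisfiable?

Case x2 = True:
Case x5 = True:
From the singleton clause (x1), x1 = True.
From the singleton clause (x4), x4 = True.
From the singleton clause (¬x3), x3 = False.
This assignment satisfies each clause.
A satisfying assignment: x1: True; x2: True; x3: False; x4: True; x5: True.

Yes, satisfiable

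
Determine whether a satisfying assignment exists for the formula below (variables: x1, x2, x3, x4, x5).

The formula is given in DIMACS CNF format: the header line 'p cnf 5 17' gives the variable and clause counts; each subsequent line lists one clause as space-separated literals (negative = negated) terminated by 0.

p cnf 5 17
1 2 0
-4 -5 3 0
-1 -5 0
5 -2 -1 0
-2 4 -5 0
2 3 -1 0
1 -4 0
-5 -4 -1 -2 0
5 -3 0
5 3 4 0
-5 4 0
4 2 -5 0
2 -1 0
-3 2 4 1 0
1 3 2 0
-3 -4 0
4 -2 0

Unsatisfiable

Try x1 = True.
(¬x5) alone gives x5 = False.
(¬x2) alone gives x2 = False.
That conflicts with the unit clause (x2).
Backtrack on x1: now try x1 = False.
(x2) alone gives x2 = True.
(¬x4) alone gives x4 = False.
That conflicts with the unit clause (x4).
Both values of x1 lead to a conflict.
No assignment satisfies every clause.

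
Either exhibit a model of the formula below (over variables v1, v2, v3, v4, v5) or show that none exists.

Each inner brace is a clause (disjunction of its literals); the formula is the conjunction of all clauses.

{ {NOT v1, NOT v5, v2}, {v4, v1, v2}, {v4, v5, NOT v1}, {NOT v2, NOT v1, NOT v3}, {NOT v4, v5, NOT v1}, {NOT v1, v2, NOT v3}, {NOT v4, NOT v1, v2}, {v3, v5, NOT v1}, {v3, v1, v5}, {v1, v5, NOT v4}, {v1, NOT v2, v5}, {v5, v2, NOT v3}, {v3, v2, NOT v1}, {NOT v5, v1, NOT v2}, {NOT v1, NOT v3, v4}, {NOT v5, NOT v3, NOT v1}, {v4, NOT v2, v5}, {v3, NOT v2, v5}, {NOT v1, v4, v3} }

Case v1 = false:
Case v4 = true:
Unit clause (v5) forces v5 = true.
Unit clause (NOT v2) forces v2 = false.
Every clause is now satisfied; v3 is unconstrained.

v1=false, v2=false, v3=true, v4=true, v5=true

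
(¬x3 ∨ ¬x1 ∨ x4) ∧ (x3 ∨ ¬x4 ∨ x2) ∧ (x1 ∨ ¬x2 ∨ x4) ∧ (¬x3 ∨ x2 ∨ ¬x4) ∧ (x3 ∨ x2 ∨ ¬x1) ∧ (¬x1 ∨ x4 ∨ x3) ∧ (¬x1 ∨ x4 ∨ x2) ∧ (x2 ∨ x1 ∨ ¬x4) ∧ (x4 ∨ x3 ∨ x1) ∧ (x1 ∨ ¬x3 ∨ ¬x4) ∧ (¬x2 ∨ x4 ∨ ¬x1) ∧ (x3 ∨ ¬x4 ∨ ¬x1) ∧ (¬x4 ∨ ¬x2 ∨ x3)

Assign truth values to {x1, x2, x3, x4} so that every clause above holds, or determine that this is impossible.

Suppose x3 = True.
Suppose x1 = True.
(x4) alone gives x4 = True.
(x2) alone gives x2 = True.
All clauses are satisfied.

x1=True,  x2=True,  x3=True,  x4=True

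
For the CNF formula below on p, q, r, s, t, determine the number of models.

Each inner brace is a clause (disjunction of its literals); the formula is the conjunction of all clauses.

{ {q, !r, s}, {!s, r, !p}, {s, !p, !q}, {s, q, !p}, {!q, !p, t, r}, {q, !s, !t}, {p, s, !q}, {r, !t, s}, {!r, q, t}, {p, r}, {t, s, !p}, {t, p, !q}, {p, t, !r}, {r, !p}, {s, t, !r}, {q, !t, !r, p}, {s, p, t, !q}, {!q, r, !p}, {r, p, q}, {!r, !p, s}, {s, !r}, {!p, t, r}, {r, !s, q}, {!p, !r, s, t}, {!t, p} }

There are 2^5 = 32 truth assignments over (p, q, r, s, t).
Split on q. With q = true, the clauses containing q are satisfied and !q drops from the rest; 2 of the 2^4 = 16 assignments to the other variables satisfy what remains.
With q = false, by the same count on the reduced clause set, 0 assignments work.
(One model: p=T, q=T, r=T, s=T, t=F.)
Total: 2 + 0 = 2.

2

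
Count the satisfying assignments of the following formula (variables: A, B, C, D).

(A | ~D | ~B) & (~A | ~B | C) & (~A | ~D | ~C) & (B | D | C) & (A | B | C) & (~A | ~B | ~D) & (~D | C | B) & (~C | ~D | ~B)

There are 2^4 = 16 truth assignments over (A, B, C, D).
Split on D. With D = 1, the clauses containing D are satisfied and ~D drops from the rest; 1 of the 2^3 = 8 assignments to the other variables satisfy what remains.
With D = 0, by the same count on the reduced clause set, 5 assignments work.
Total: 1 + 5 = 6.

6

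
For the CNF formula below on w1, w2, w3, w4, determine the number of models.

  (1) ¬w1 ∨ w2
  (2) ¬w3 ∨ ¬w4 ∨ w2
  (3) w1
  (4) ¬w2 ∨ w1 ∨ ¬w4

4

There are 2^4 = 16 truth assignments over (w1, w2, w3, w4).
Check each against the 4 clauses (columns in the order w1, w2, w3, w4):
  F F F F  ✗ fails (w1)
  F F F T  ✗ fails (w1)
  F F T F  ✗ fails (w1)
  F F T T  ✗ fails (¬w3 ∨ ¬w4 ∨ w2)
  F T F F  ✗ fails (w1)
  F T F T  ✗ fails (w1)
  F T T F  ✗ fails (w1)
  F T T T  ✗ fails (w1)
  T F F F  ✗ fails (¬w1 ∨ w2)
  T F F T  ✗ fails (¬w1 ∨ w2)
  T F T F  ✗ fails (¬w1 ∨ w2)
  T F T T  ✗ fails (¬w1 ∨ w2)
  T T F F  ✓ satisfies all
  T T F T  ✓ satisfies all
  T T T F  ✓ satisfies all
  T T T T  ✓ satisfies all
4 of the 16 rows are models.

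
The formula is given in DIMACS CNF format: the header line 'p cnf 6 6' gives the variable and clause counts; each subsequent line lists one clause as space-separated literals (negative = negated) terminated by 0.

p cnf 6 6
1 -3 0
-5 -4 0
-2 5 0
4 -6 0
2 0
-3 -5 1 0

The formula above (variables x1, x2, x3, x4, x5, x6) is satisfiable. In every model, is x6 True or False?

False

Suppose x6 = True.
(x4) alone gives x4 = True.
(¬x5) alone gives x5 = False.
(¬x2) alone gives x2 = False.
That conflicts with the unit clause (x2).
So every satisfying assignment has x6 = False.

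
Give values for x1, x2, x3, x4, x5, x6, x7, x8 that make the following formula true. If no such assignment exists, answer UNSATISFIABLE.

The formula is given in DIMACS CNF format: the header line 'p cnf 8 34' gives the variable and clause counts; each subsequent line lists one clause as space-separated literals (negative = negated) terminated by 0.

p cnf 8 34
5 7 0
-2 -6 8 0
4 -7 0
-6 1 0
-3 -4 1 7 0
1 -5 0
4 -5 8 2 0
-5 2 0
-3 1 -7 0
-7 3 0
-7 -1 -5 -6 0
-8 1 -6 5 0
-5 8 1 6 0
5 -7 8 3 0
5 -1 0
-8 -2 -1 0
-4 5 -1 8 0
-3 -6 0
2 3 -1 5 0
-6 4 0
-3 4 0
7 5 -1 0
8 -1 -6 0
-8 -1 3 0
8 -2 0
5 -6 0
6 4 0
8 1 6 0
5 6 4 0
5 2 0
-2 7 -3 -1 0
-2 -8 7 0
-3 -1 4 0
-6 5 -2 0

Branch on x5: set x5 = True.
Unit clause (x1) forces x1 = True.
Unit clause (x2) forces x2 = True.
Unit clause (¬x8) forces x8 = False.
Now (x8) is unsatisfied and unit — conflict.
So x5 must be the other value — set x5 = False.
Unit clause (x7) forces x7 = True.
Unit clause (x4) forces x4 = True.
Unit clause (x3) forces x3 = True.
Unit clause (x1) forces x1 = True.
Now (¬x1) is unsatisfied and unit — conflict.
Both values of x5 lead to a conflict.

UNSATISFIABLE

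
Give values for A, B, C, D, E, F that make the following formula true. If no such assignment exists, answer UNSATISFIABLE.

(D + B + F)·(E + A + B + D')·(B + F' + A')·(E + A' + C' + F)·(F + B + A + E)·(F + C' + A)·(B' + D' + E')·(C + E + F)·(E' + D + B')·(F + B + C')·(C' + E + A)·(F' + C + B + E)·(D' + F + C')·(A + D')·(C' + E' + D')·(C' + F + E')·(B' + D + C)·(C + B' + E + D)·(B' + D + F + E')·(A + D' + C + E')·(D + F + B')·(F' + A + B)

A=1; B=1; C=1; D=0; E=0; F=1

Suppose A = 1.
Suppose B = 1.
Suppose D = 0.
The clause (E') is unit, so E = 0.
The clause (C) is unit, so C = 1.
The clause (F) is unit, so F = 1.
Every clause now holds.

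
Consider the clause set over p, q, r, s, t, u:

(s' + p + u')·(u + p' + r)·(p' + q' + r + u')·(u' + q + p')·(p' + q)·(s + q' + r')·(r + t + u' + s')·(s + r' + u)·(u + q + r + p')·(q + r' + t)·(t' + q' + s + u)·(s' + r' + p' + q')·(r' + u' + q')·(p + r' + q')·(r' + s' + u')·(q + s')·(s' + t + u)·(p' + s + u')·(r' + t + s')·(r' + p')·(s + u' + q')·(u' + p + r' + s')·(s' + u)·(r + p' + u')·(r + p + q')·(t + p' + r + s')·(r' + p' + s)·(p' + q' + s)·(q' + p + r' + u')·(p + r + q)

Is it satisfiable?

Yes

Try p = 0.
Try s = 0.
Try q = 0.
Unit clause (r) forces r = 1.
Unit clause (u) forces u = 1.
Unit clause (t) forces t = 1.
This assignment satisfies each clause.
A satisfying assignment: p: 0; q: 0; r: 1; s: 0; t: 1; u: 1.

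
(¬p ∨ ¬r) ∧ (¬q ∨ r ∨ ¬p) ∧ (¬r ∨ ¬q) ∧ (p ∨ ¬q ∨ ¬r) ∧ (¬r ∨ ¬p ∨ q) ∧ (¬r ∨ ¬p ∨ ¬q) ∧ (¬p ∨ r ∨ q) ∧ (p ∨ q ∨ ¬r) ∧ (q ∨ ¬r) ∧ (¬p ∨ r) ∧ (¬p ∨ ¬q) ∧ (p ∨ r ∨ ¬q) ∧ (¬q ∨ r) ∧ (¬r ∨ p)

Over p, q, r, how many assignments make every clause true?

There are 2^3 = 8 truth assignments over (p, q, r).
Check each against the 14 clauses (columns in the order p, q, r):
  F F F  ✓ satisfies all
  F F T  ✗ fails (p ∨ q ∨ ¬r)
  F T F  ✗ fails (p ∨ r ∨ ¬q)
  F T T  ✗ fails (¬r ∨ ¬q)
  T F F  ✗ fails (¬p ∨ r ∨ q)
  T F T  ✗ fails (¬p ∨ ¬r)
  T T F  ✗ fails (¬q ∨ r ∨ ¬p)
  T T T  ✗ fails (¬p ∨ ¬r)
1 of the 8 rows is a model.

1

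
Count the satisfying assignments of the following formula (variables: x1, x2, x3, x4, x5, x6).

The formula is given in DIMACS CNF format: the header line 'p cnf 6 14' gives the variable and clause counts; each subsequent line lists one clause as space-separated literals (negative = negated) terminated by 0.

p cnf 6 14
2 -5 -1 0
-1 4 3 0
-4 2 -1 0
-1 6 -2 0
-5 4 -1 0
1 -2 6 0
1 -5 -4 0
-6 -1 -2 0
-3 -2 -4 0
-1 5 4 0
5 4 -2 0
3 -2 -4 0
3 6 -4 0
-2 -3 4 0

There are 2^6 = 64 truth assignments over (x1, x2, x3, x4, x5, x6).
Split on x3. With x3 = True, the clauses containing x3 are satisfied and ¬x3 drops from the rest; 6 of the 2^5 = 32 assignments to the other variables satisfy what remains.
With x3 = False, by the same count on the reduced clause set, 6 assignments work.
Total: 6 + 6 = 12.

12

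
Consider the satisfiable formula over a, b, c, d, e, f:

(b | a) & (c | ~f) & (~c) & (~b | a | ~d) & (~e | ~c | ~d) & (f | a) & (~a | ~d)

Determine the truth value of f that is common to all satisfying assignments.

False

Suppose f = 1.
From the singleton clause (c), c = 1.
That conflicts with the unit clause (~c).
So every satisfying assignment has f = False.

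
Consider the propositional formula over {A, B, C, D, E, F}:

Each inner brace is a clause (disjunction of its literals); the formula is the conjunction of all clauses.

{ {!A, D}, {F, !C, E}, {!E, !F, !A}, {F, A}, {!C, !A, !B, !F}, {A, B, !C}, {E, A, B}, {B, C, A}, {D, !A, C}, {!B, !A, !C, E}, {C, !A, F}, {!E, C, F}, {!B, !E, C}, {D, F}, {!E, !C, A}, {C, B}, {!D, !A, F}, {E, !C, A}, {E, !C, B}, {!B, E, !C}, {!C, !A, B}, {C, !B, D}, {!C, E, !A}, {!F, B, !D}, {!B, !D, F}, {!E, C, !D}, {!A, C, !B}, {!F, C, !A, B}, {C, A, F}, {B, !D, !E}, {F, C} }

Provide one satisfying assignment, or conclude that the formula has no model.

A: false; B: true; C: false; D: true; E: false; F: true

Suppose A = false.
The clause (F) is unit, so F = true.
Suppose B = true.
Suppose E = false.
The clause (!C) is unit, so C = false.
The clause (D) is unit, so D = true.
All clauses are satisfied.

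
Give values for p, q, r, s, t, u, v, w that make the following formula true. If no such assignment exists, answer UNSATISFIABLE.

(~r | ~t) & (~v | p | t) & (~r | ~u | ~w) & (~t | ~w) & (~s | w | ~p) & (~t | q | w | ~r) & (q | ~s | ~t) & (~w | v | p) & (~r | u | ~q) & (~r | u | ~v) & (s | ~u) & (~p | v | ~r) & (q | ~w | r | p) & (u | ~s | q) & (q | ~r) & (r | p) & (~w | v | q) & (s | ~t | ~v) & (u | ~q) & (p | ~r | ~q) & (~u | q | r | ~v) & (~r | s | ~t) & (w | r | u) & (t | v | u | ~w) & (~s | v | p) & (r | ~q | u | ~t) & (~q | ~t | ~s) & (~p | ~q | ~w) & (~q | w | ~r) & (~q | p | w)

p=1, q=0, r=0, s=0, t=0, u=0, v=1, w=1

Branch on r: set r = 0.
From the singleton clause (p), p = 1.
Branch on t: set t = 0.
Branch on s: set s = 0.
From the singleton clause (~u), u = 0.
From the singleton clause (~q), q = 0.
From the singleton clause (w), w = 1.
From the singleton clause (v), v = 1.
This assignment satisfies each clause.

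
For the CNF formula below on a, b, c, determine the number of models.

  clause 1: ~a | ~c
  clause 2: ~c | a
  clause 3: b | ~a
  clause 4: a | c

There are 2^3 = 8 truth assignments over (a, b, c).
Split on b. With b = 1, the clauses containing b are satisfied and ~b drops from the rest; 1 of the 2^2 = 4 assignments to the other variables satisfy what remains.
With b = 0, by the same count on the reduced clause set, 0 assignments work.
(One model: a=T, b=T, c=F.)
Total: 1 + 0 = 1.

1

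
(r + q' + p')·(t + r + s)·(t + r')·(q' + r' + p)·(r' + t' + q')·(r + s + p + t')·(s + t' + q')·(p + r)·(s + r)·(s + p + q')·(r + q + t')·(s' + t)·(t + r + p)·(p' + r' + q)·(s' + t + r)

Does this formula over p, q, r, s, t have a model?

Yes, satisfiable

Suppose t = 1.
Suppose r = 1.
The clause (q') is unit, so q = 0.
The clause (p') is unit, so p = 0.
Every clause is now satisfied; s is unconstrained.
A satisfying assignment: p ↦ 0, q ↦ 0, r ↦ 1, s ↦ 1, t ↦ 1.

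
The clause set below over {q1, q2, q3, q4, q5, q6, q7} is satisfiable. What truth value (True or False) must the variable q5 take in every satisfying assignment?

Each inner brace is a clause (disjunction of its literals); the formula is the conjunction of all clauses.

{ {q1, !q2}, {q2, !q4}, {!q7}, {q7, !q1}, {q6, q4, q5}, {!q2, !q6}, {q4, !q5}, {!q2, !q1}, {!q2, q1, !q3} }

Suppose q5 = true.
Unit clause (!q7) forces q7 = false.
Unit clause (!q1) forces q1 = false.
Unit clause (!q2) forces q2 = false.
Unit clause (!q4) forces q4 = false.
Now (q4) is unsatisfied and unit — conflict.
So every satisfying assignment has q5 = False.

False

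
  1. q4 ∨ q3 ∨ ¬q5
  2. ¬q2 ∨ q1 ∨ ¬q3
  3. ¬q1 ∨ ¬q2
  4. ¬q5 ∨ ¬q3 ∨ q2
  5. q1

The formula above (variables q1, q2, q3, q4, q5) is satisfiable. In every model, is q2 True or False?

Suppose q2 = True.
(¬q1) alone gives q1 = False.
But (q1) is also a unit clause — contradiction.
So every satisfying assignment has q2 = False.

False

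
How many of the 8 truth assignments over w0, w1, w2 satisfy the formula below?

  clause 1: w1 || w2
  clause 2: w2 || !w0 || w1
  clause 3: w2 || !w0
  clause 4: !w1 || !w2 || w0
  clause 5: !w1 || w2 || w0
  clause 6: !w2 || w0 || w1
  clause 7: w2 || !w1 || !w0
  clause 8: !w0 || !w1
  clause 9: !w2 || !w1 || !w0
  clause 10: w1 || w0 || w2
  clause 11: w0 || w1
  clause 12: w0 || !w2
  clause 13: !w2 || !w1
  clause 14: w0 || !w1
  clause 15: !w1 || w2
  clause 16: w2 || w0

1

There are 2^3 = 8 truth assignments over (w0, w1, w2).
Split on w2. With w2 = true, the clauses containing w2 are satisfied and !w2 drops from the rest; 1 of the 2^2 = 4 assignments to the other variables satisfy what remains.
With w2 = false, by the same count on the reduced clause set, 0 assignments work.
(One model: w0=T, w1=F, w2=T.)
Total: 1 + 0 = 1.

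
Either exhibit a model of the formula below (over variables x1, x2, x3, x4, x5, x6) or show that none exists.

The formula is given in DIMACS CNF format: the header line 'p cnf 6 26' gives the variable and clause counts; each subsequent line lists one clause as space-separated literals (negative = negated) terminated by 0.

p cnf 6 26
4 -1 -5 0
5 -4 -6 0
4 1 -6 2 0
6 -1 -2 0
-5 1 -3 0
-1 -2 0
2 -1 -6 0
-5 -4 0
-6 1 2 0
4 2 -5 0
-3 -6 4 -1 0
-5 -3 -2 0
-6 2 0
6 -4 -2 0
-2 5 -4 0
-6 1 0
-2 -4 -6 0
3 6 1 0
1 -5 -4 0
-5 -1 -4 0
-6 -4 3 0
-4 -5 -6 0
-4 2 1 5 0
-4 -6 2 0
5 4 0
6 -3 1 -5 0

Branch on x1: set x1 = True.
From the singleton clause (¬x2), x2 = False.
From the singleton clause (¬x6), x6 = False.
Branch on x4: set x4 = True.
From the singleton clause (¬x5), x5 = False.
Every clause is now satisfied; x3 is unconstrained.

x1=True, x2=False, x3=True, x4=True, x5=False, x6=False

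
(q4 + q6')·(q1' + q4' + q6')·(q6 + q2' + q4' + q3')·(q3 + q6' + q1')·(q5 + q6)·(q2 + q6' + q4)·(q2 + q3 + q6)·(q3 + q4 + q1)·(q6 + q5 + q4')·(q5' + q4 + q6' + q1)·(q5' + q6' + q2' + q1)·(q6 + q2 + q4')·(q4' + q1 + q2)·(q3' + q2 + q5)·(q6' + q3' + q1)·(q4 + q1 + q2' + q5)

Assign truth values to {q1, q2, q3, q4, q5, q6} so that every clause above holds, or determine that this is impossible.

q1=0, q2=1, q3=0, q4=1, q5=1, q6=0

Try q4 = 1.
Try q1 = 0.
The clause (q2) is unit, so q2 = 1.
Try q6 = 0.
The clause (q3') is unit, so q3 = 0.
The clause (q5) is unit, so q5 = 1.
This assignment satisfies each clause.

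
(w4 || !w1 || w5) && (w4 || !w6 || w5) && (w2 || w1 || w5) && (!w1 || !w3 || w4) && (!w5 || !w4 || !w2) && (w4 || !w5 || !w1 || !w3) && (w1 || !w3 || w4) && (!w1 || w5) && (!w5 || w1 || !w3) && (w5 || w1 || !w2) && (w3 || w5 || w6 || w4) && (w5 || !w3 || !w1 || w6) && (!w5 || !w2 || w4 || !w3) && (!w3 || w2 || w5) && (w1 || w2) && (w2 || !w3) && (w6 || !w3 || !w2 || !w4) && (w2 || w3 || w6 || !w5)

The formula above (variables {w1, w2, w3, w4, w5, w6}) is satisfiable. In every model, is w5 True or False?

Suppose w5 = false.
The clause (!w1) is unit, so w1 = false.
The clause (w2) is unit, so w2 = true.
But (!w2) is also a unit clause — contradiction.
So every satisfying assignment has w5 = True.

True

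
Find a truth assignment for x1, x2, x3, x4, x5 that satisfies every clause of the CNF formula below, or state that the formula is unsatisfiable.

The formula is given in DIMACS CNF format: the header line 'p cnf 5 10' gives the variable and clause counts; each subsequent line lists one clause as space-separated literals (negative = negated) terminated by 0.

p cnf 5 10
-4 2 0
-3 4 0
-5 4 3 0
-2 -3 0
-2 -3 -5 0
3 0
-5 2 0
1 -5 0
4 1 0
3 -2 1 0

UNSATISFIABLE

From the singleton clause (x3), x3 = True.
From the singleton clause (x4), x4 = True.
From the singleton clause (x2), x2 = True.
But (¬x2) is also a unit clause — contradiction.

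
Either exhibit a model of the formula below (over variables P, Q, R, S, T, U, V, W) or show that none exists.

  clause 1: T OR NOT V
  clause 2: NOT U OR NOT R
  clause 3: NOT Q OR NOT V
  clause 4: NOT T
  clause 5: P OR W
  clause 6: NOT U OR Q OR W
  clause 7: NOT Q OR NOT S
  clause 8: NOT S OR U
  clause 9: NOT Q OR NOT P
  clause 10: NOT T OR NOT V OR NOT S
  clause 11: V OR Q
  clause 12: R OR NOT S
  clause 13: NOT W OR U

Unit clause (NOT T) forces T = false.
Unit clause (NOT V) forces V = false.
Unit clause (Q) forces Q = true.
Unit clause (NOT S) forces S = false.
Unit clause (NOT P) forces P = false.
Unit clause (W) forces W = true.
Unit clause (U) forces U = true.
Unit clause (NOT R) forces R = false.
Every clause now holds.

P=false, Q=true, R=false, S=false, T=false, U=true, V=false, W=true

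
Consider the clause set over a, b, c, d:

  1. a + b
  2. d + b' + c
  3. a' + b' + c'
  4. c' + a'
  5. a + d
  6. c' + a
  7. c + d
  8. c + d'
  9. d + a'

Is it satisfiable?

Try a = 1.
Unit clause (c') forces c = 0.
Unit clause (d) forces d = 1.
But (d') is also a unit clause — contradiction.
Undo a and try a = 0.
Unit clause (b) forces b = 1.
Unit clause (d) forces d = 1.
Unit clause (c') forces c = 0.
But (c) is also a unit clause — contradiction.
Both values of a lead to a conflict.
No assignment satisfies every clause.

No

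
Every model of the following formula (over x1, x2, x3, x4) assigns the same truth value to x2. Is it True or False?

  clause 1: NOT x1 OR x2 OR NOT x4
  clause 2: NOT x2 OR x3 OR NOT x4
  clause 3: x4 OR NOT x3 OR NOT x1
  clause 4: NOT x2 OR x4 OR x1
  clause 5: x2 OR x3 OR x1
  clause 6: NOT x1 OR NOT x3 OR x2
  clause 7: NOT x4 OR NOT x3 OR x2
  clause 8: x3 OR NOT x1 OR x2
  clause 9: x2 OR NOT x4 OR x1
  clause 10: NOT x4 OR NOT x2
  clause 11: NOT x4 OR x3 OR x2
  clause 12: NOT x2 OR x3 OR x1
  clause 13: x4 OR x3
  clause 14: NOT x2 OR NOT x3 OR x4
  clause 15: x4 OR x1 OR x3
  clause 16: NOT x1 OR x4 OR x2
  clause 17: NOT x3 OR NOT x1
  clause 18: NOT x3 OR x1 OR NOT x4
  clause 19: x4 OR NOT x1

False

Suppose x2 = true.
The clause (NOT x4) is unit, so x4 = false.
The clause (x1) is unit, so x1 = true.
Now (NOT x1) is unsatisfied and unit — conflict.
So every satisfying assignment has x2 = False.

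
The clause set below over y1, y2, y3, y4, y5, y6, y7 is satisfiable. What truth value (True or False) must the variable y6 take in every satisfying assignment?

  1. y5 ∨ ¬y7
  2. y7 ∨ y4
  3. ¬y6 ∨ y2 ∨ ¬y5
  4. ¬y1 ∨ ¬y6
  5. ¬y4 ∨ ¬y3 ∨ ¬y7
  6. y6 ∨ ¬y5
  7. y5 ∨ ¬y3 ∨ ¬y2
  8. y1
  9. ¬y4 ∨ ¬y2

False

Suppose y6 = True.
(¬y1) alone gives y1 = False.
That conflicts with the unit clause (y1).
So every satisfying assignment has y6 = False.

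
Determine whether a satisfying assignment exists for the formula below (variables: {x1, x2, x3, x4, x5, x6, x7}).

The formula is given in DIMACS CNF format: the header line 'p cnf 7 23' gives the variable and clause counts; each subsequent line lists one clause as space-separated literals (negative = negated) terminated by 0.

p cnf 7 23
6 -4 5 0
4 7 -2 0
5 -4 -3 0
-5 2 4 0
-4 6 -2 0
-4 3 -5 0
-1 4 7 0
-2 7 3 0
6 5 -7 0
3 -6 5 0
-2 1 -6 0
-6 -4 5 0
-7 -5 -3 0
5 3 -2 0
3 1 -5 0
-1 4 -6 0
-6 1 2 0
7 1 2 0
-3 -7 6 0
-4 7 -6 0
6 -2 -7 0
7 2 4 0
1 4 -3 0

Satisfiable

Case x6 = False:
Case x4 = True:
(x5) alone gives x5 = True.
(¬x2) alone gives x2 = False.
(x3) alone gives x3 = True.
(¬x7) alone gives x7 = False.
(x1) alone gives x1 = True.
All clauses are satisfied.
A satisfying assignment: x1=True; x2=False; x3=True; x4=True; x5=True; x6=False; x7=False.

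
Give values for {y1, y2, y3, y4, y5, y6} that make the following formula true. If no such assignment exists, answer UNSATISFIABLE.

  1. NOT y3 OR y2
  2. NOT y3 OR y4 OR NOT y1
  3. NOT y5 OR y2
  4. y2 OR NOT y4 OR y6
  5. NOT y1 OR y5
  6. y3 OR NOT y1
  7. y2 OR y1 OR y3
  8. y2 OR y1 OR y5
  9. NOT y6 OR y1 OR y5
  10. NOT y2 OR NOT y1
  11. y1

UNSATISFIABLE

(y1) alone gives y1 = true.
(y5) alone gives y5 = true.
(y2) alone gives y2 = true.
But (NOT y2) is also a unit clause — contradiction.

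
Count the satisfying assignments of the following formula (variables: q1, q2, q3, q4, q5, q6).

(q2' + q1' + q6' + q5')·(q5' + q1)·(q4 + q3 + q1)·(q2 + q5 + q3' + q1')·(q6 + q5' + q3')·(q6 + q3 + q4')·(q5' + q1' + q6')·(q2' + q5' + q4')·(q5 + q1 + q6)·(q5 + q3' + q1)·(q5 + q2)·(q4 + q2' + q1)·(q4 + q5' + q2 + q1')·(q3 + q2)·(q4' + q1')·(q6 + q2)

6

There are 2^6 = 64 truth assignments over (q1, q2, q3, q4, q5, q6).
Split on q5. With q5 = 1, the clauses containing q5 are satisfied and q5' drops from the rest; 1 of the 2^5 = 32 assignments to the other variables satisfy what remains.
With q5 = 0, by the same count on the reduced clause set, 5 assignments work.
(One model: q1=F, q2=T, q3=F, q4=T, q5=F, q6=T.)
Total: 1 + 5 = 6.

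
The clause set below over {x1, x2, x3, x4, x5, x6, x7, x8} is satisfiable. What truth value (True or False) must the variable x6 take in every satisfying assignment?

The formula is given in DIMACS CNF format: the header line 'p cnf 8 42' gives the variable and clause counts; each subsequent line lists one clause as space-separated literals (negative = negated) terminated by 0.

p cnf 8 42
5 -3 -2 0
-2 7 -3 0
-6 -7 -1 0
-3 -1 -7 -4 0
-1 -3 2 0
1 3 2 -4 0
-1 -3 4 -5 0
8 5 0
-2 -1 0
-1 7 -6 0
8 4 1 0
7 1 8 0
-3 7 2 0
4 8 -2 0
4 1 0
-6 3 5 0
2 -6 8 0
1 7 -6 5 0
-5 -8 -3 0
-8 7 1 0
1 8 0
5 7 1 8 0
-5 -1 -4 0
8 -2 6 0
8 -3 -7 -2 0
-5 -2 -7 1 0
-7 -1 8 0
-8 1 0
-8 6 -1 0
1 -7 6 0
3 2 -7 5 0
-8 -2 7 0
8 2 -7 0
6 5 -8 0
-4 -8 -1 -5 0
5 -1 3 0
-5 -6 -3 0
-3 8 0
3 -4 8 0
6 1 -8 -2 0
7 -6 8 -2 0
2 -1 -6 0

Suppose x6 = True.
Branch on x7: set x7 = False.
The clause (¬x1) is unit, so x1 = False.
The clause (x8) is unit, so x8 = True.
Now (¬x8) is unsatisfied and unit — conflict.
Undo x7 and try x7 = True.
The clause (¬x1) is unit, so x1 = False.
The clause (x4) is unit, so x4 = True.
The clause (x8) is unit, so x8 = True.
Now (¬x8) is unsatisfied and unit — conflict.
Both values of x7 lead to a conflict.
So every satisfying assignment has x6 = False.

False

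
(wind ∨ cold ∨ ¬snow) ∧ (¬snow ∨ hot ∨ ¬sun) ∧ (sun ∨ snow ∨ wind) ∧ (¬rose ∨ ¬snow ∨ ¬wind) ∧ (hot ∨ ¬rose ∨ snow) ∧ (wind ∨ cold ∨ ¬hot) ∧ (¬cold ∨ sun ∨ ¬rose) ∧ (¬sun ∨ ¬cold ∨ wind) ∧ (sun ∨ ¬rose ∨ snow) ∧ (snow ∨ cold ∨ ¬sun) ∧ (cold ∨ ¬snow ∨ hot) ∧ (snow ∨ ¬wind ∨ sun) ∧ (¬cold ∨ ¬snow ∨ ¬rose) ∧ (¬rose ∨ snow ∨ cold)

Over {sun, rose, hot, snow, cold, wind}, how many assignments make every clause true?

10

There are 2^6 = 64 truth assignments over (sun, rose, hot, snow, cold, wind).
Split on cold. With cold = True, the clauses containing cold are satisfied and ¬cold drops from the rest; 8 of the 2^5 = 32 assignments to the other variables satisfy what remains.
With cold = False, by the same count on the reduced clause set, 2 assignments work.
(One model: sun=F, rose=F, hot=F, snow=T, cold=T, wind=F.)
Total: 8 + 2 = 10.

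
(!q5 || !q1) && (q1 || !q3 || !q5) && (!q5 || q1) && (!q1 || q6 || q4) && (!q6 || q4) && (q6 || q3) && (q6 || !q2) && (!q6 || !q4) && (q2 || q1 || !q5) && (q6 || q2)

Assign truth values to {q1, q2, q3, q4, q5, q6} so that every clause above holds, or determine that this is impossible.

Try q5 = false.
Try q6 = false.
Unit clause (q3) forces q3 = true.
Unit clause (!q2) forces q2 = false.
That conflicts with the unit clause (q2).
So q6 must be the other value — set q6 = true.
Unit clause (q4) forces q4 = true.
That conflicts with the unit clause (!q4).
Neither q6 = true nor q6 = false works.
So q5 must be the other value — set q5 = true.
Unit clause (!q1) forces q1 = false.
That conflicts with the unit clause (q1).
Neither q5 = true nor q5 = false works.

UNSATISFIABLE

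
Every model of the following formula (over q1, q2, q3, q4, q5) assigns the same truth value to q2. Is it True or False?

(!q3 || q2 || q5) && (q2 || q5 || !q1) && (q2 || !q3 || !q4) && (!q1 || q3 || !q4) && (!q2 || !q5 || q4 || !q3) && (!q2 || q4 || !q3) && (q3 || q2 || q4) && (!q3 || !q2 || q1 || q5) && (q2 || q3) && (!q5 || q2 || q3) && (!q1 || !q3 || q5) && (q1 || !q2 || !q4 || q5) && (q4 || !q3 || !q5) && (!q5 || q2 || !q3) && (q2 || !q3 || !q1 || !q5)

Suppose q2 = false.
(q3) alone gives q3 = true.
(q5) alone gives q5 = true.
Now (!q5) is unsatisfied and unit — conflict.
So every satisfying assignment has q2 = True.

True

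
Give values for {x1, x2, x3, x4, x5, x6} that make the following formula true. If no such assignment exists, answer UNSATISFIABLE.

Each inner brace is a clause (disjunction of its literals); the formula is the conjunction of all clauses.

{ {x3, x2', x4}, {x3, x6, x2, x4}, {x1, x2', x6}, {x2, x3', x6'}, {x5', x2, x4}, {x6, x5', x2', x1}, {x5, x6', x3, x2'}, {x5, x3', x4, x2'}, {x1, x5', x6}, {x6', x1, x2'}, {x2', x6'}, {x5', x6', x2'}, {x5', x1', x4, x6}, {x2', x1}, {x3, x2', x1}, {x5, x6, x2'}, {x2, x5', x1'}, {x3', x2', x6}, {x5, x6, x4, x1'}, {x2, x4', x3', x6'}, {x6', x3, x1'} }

Try x2 = 0.
Try x3 = 0.
Try x6 = 1.
(x1') alone gives x1 = 0.
Try x5 = 0.
Every clause is now satisfied; x4 is unconstrained.

x1: 0,  x2: 0,  x3: 0,  x4: 1,  x5: 0,  x6: 1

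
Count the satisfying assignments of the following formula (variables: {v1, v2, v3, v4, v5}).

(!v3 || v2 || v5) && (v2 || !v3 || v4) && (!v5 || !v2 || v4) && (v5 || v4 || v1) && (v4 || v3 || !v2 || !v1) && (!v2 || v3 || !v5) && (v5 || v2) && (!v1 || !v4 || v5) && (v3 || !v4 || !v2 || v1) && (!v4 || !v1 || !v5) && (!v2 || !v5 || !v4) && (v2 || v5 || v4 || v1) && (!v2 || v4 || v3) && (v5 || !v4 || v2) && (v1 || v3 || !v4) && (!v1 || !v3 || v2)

5

There are 2^5 = 32 truth assignments over (v1, v2, v3, v4, v5).
Split on v1. With v1 = true, the clauses containing v1 are satisfied and !v1 drops from the rest; 2 of the 2^4 = 16 assignments to the other variables satisfy what remains.
With v1 = false, by the same count on the reduced clause set, 3 assignments work.
Total: 2 + 3 = 5.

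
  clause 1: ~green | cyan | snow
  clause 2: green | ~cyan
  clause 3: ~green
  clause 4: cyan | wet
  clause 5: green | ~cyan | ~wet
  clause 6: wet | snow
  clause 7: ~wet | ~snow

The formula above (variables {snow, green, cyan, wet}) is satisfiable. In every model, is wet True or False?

Suppose wet = 0.
Unit clause (~green) forces green = 0.
Unit clause (~cyan) forces cyan = 0.
Now (cyan) is unsatisfied and unit — conflict.
So every satisfying assignment has wet = True.

True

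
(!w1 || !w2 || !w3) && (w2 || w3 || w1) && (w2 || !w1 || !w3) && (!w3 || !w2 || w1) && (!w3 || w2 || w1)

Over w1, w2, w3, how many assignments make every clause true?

There are 2^3 = 8 truth assignments over (w1, w2, w3).
Check each against the 5 clauses (columns in the order w1, w2, w3):
  F F F  ✗ fails (w2 || w3 || w1)
  F F T  ✗ fails (!w3 || w2 || w1)
  F T F  ✓ satisfies all
  F T T  ✗ fails (!w3 || !w2 || w1)
  T F F  ✓ satisfies all
  T F T  ✗ fails (w2 || !w1 || !w3)
  T T F  ✓ satisfies all
  T T T  ✗ fails (!w1 || !w2 || !w3)
3 of the 8 rows are models.

3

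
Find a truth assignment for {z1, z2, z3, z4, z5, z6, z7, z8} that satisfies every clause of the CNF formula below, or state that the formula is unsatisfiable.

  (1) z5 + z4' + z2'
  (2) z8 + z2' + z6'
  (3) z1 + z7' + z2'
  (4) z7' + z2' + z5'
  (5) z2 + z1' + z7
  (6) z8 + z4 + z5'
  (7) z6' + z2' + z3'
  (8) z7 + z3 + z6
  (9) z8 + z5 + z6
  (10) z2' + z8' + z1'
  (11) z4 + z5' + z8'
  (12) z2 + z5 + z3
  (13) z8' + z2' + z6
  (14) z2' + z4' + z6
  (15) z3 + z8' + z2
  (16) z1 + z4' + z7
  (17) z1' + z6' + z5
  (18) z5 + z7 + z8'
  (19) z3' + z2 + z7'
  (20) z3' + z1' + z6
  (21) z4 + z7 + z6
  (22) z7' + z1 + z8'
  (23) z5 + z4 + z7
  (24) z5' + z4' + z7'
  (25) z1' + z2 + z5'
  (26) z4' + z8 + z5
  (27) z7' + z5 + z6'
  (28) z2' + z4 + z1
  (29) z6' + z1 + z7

Branch on z5: set z5 = 1.
Branch on z7: set z7 = 0.
Branch on z2: set z2 = 1.
Branch on z8: set z8 = 1.
From the singleton clause (z1'), z1 = 0.
From the singleton clause (z4), z4 = 1.
But (z4') is also a unit clause — contradiction.
That branch fails; take z8 = 0 instead.
From the singleton clause (z6'), z6 = 0.
From the singleton clause (z4), z4 = 1.
But (z4') is also a unit clause — contradiction.
Neither z8 = 1 nor z8 = 0 works.
That branch fails; take z2 = 0 instead.
From the singleton clause (z1'), z1 = 0.
From the singleton clause (z4'), z4 = 0.
From the singleton clause (z8), z8 = 1.
But (z8') is also a unit clause — contradiction.
Neither z2 = 1 nor z2 = 0 works.
That branch fails; take z7 = 1 instead.
From the singleton clause (z2'), z2 = 0.
From the singleton clause (z3'), z3 = 0.
From the singleton clause (z8'), z8 = 0.
From the singleton clause (z4), z4 = 1.
But (z4') is also a unit clause — contradiction.
Neither z7 = 1 nor z7 = 0 works.
That branch fails; take z5 = 0 instead.
Branch on z4: set z4 = 0.
From the singleton clause (z7), z7 = 1.
From the singleton clause (z6'), z6 = 0.
From the singleton clause (z8), z8 = 1.
From the singleton clause (z2'), z2 = 0.
From the singleton clause (z3), z3 = 1.
But (z3') is also a unit clause — contradiction.
That branch fails; take z4 = 1 instead.
From the singleton clause (z2'), z2 = 0.
From the singleton clause (z3), z3 = 1.
From the singleton clause (z7'), z7 = 0.
From the singleton clause (z1'), z1 = 0.
But (z1) is also a unit clause — contradiction.
Neither z4 = 1 nor z4 = 0 works.
Neither z5 = 1 nor z5 = 0 works.

UNSATISFIABLE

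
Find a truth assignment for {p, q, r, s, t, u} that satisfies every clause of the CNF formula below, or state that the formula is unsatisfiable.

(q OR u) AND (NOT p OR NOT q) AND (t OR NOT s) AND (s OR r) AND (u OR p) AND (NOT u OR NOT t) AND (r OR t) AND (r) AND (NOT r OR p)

(r) alone gives r = true.
(p) alone gives p = true.
(NOT q) alone gives q = false.
(u) alone gives u = true.
(NOT t) alone gives t = false.
(NOT s) alone gives s = false.
This assignment satisfies each clause.

p=true; q=false; r=true; s=false; t=false; u=true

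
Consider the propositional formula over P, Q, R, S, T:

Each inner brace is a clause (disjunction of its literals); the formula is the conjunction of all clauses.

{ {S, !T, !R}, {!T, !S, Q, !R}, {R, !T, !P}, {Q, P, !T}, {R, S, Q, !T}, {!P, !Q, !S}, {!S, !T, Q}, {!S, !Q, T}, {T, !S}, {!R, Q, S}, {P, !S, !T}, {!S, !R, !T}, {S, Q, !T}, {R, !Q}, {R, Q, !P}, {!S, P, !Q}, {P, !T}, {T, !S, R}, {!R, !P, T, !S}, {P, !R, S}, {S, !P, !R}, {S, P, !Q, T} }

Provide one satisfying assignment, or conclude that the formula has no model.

Suppose T = false.
The clause (!S) is unit, so S = false.
Suppose R = false.
The clause (!Q) is unit, so Q = false.
The clause (!P) is unit, so P = false.
Every clause now holds.

P ↦ false, Q ↦ false, R ↦ false, S ↦ false, T ↦ false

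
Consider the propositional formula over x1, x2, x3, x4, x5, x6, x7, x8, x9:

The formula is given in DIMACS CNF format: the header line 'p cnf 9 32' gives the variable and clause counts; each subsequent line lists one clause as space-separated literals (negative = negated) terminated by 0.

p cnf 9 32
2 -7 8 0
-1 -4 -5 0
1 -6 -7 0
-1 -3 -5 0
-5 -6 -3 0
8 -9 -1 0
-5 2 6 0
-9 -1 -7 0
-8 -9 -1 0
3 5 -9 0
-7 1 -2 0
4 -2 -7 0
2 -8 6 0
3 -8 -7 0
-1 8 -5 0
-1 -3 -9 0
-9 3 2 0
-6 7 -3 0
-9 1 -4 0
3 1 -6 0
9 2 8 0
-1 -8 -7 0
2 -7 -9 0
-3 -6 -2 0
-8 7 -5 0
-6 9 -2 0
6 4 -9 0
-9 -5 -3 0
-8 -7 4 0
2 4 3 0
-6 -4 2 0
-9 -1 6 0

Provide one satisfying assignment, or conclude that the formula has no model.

x1: False, x2: True, x3: True, x4: True, x5: False, x6: False, x7: False, x8: False, x9: False

Suppose x2 = True.
Suppose x7 = False.
Suppose x6 = False.
Suppose x8 = False.
Suppose x9 = False.
Suppose x1 = False.
All clauses hold; x3, x4, x5 can take either value.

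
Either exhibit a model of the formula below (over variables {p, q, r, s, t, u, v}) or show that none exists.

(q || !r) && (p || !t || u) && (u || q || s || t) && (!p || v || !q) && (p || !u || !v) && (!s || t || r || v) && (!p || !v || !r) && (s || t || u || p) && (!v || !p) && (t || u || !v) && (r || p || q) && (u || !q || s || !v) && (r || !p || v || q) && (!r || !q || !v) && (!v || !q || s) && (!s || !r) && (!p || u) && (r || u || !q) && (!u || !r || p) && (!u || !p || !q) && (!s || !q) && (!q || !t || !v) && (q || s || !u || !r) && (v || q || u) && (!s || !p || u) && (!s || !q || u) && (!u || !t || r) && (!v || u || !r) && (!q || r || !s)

p=false; q=true; r=false; s=false; t=false; u=true; v=false

Suppose q = true.
From the singleton clause (!s), s = false.
From the singleton clause (!v), v = false.
From the singleton clause (!p), p = false.
Suppose t = false.
From the singleton clause (u), u = true.
From the singleton clause (!r), r = false.
Every clause now holds.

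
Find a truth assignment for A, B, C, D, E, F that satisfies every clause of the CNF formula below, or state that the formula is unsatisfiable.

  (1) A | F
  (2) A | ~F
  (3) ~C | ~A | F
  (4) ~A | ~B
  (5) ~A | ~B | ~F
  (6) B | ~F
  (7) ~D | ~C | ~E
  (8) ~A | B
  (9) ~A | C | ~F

Case A = 1:
Unit clause (~B) forces B = 0.
Now (B) is unsatisfied and unit — conflict.
That branch fails; take A = 0 instead.
Unit clause (F) forces F = 1.
Now (~F) is unsatisfied and unit — conflict.
Either choice for A ends in contradiction.

UNSATISFIABLE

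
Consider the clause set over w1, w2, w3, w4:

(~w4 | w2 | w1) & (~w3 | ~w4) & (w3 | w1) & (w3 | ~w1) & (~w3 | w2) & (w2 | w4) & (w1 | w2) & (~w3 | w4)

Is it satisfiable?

Suppose w3 = 0.
(w1) alone gives w1 = 1.
Now (~w1) is unsatisfied and unit — conflict.
That branch fails; take w3 = 1 instead.
(~w4) alone gives w4 = 0.
Now (w4) is unsatisfied and unit — conflict.
Neither w3 = 1 nor w3 = 0 works.
No assignment satisfies every clause.

No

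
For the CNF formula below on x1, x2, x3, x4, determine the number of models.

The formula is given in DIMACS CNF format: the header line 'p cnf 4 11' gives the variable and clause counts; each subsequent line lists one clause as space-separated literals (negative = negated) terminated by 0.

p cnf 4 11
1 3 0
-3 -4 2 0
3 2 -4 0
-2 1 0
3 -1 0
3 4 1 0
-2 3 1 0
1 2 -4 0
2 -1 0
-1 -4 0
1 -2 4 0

There are 2^4 = 16 truth assignments over (x1, x2, x3, x4).
Check each against the 11 clauses (columns in the order x1, x2, x3, x4):
  F F F F  ✗ fails (x1 ∨ x3)
  F F F T  ✗ fails (x1 ∨ x3)
  F F T F  ✓ satisfies all
  F F T T  ✗ fails (¬x3 ∨ ¬x4 ∨ x2)
  F T F F  ✗ fails (x1 ∨ x3)
  F T F T  ✗ fails (x1 ∨ x3)
  F T T F  ✗ fails (¬x2 ∨ x1)
  F T T T  ✗ fails (¬x2 ∨ x1)
  T F F F  ✗ fails (x3 ∨ ¬x1)
  T F F T  ✗ fails (x3 ∨ x2 ∨ ¬x4)
  T F T F  ✗ fails (x2 ∨ ¬x1)
  T F T T  ✗ fails (¬x3 ∨ ¬x4 ∨ x2)
  T T F F  ✗ fails (x3 ∨ ¬x1)
  T T F T  ✗ fails (x3 ∨ ¬x1)
  T T T F  ✓ satisfies all
  T T T T  ✗ fails (¬x1 ∨ ¬x4)
2 of the 16 rows are models.

2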